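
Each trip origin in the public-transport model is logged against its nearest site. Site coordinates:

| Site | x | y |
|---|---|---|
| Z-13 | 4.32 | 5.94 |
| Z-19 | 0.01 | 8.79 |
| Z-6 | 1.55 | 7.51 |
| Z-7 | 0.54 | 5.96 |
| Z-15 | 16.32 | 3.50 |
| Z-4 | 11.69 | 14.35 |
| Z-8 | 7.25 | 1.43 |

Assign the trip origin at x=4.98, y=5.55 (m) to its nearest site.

Squared distances to each site:
Z-13: 0.588; Z-19: 35.199; Z-6: 15.607; Z-7: 19.882; Z-15: 132.798; Z-4: 122.464; Z-8: 22.127.
Minimum at Z-13.

Z-13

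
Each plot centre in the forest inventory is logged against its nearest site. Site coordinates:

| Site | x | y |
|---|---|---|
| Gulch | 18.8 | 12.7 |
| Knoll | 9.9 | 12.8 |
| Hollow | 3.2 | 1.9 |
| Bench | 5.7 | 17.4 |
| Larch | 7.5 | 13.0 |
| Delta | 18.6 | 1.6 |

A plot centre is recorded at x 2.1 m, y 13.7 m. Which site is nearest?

Bench

Squared distances to each site:
Gulch: 279.890; Knoll: 61.650; Hollow: 140.450; Bench: 26.650; Larch: 29.650; Delta: 418.660.
Minimum at Bench.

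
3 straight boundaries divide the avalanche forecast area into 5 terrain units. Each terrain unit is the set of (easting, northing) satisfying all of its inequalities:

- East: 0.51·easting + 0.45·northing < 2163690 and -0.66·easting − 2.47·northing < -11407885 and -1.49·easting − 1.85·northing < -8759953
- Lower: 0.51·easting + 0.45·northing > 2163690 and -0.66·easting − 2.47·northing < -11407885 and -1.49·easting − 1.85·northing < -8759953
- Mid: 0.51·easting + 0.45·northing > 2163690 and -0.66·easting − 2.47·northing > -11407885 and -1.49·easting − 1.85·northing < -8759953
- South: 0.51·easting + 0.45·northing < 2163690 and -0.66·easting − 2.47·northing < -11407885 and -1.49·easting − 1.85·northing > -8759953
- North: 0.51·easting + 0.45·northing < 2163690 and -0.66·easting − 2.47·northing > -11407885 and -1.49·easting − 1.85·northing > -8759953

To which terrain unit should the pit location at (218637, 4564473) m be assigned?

0.51·218637 + 0.45·4564473 = 2165517.720, which is > 2163690
-0.66·218637 − 2.47·4564473 = -11418548.730, which is < -11407885
-1.49·218637 − 1.85·4564473 = -8770044.180, which is < -8759953
This sign pattern matches Lower.

Lower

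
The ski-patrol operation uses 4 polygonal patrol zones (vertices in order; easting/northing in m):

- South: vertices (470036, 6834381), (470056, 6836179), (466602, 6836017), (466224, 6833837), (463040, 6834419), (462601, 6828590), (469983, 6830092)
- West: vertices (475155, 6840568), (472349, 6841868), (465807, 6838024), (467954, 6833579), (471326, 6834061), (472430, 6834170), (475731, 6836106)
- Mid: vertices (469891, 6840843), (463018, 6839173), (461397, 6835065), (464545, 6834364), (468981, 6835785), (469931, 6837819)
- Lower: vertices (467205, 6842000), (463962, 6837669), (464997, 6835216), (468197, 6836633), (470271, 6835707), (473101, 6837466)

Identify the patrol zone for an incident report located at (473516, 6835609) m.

Cast a ray rightward from (473516, 6835609). For each polygon, the edges (by vertex number in listed order) whose endpoints lie on opposite sides of northing = 6835609, where each meets that height, and whether that is right or left of the point:
South: 1–2 at easting≈470049.7 (left), 3–4 at easting≈466531.3 (left) → 0 crossings.
West: 3–4 at easting≈466973.5 (left), 6–7 at easting≈474883.6 (right) → 1 crossing.
Mid: 2–3 at easting≈461611.7 (left), 4–5 at easting≈468431.6 (left) → 0 crossings.
Lower: 2–3 at easting≈464831.2 (left), 3–4 at easting≈465884.5 (left) → 0 crossings.
Only West has an odd count, so the point is inside West.

West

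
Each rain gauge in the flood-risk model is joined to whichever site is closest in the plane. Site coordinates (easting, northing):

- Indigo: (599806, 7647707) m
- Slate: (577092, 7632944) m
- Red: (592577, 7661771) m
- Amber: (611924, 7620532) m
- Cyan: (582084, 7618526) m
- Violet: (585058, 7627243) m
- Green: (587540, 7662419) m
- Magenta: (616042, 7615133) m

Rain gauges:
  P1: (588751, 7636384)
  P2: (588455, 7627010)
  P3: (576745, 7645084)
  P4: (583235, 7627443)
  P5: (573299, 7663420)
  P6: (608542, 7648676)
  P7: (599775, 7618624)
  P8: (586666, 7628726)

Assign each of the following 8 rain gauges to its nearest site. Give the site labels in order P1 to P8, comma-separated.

Violet, Violet, Slate, Violet, Green, Indigo, Amber, Violet

P1 → Violet (d²=97196130.00)
P2 → Violet (d²=11593898.00)
P3 → Slate (d²=147500009.00)
P4 → Violet (d²=3363329.00)
P5 → Green (d²=203808082.00)
P6 → Indigo (d²=77256657.00)
P7 → Amber (d²=151238665.00)
P8 → Violet (d²=4784953.00)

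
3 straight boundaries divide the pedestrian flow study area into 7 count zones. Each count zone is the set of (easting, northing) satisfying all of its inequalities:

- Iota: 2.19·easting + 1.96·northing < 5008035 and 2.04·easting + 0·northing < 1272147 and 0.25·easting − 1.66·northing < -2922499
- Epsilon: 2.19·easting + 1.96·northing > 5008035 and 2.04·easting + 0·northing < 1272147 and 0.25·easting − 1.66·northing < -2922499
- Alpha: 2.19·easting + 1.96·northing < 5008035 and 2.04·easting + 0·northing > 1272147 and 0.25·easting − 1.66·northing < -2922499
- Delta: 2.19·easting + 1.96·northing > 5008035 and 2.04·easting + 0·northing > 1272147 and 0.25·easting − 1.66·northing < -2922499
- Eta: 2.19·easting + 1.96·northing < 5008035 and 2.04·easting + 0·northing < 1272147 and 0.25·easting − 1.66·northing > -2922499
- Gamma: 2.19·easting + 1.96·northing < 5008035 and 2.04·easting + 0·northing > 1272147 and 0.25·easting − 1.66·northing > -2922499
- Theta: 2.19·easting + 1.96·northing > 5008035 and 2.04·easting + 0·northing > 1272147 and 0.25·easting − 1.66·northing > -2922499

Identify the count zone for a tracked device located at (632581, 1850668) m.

Theta

2.19·632581 + 1.96·1850668 = 5012661.670, which is > 5008035
2.04·632581 + 0·1850668 = 1290465.240, which is > 1272147
0.25·632581 − 1.66·1850668 = -2913963.630, which is > -2922499
This sign pattern matches Theta.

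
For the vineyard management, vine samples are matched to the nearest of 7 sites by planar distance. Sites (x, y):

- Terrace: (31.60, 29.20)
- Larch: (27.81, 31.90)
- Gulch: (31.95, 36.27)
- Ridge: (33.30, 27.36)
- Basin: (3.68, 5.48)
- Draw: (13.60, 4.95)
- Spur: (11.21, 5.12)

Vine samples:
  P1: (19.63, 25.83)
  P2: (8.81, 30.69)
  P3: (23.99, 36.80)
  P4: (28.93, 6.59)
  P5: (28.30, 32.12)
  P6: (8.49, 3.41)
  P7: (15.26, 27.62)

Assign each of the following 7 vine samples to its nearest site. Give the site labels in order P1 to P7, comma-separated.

P1 → Larch (d²=103.76)
P2 → Larch (d²=362.46)
P3 → Larch (d²=38.60)
P4 → Draw (d²=237.70)
P5 → Larch (d²=0.29)
P6 → Spur (d²=10.32)
P7 → Larch (d²=175.82)

Larch, Larch, Larch, Draw, Larch, Spur, Larch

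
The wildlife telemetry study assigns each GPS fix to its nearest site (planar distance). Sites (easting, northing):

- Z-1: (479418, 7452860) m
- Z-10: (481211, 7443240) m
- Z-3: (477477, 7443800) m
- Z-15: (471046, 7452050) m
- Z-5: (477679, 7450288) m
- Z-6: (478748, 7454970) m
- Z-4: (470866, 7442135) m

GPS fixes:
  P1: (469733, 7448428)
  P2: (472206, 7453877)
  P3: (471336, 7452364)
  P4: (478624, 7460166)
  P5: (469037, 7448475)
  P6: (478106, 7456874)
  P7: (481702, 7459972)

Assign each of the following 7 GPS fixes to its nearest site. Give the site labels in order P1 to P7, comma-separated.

P1 → Z-15 (d²=14842853.00)
P2 → Z-15 (d²=4683529.00)
P3 → Z-15 (d²=182696.00)
P4 → Z-6 (d²=27013792.00)
P5 → Z-15 (d²=16816706.00)
P6 → Z-6 (d²=4037380.00)
P7 → Z-6 (d²=33746120.00)

Z-15, Z-15, Z-15, Z-6, Z-15, Z-6, Z-6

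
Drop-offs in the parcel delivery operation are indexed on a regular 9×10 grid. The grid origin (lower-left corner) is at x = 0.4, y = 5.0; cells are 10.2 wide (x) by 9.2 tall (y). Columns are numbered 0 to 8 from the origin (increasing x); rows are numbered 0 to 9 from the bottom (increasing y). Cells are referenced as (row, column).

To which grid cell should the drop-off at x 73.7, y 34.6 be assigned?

Column index: ⌊(73.7 − 0.4) / 10.2⌋ = ⌊7.186⌋ = 7
Row offset from origin: ⌊(34.6 − 5.0) / 9.2⌋ = ⌊3.217⌋ = 3 → row 3

(3, 7)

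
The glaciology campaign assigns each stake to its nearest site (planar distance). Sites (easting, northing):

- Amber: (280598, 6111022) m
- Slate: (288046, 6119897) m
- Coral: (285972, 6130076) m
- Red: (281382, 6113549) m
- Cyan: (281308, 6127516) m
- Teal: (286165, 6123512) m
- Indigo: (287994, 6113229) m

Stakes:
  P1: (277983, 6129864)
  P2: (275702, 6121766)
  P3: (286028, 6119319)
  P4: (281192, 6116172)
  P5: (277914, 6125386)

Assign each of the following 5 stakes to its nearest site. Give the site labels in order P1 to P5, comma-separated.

Cyan, Cyan, Slate, Red, Cyan

P1 → Cyan (d²=16568729.00)
P2 → Cyan (d²=64489736.00)
P3 → Slate (d²=4406408.00)
P4 → Red (d²=6916229.00)
P5 → Cyan (d²=16056136.00)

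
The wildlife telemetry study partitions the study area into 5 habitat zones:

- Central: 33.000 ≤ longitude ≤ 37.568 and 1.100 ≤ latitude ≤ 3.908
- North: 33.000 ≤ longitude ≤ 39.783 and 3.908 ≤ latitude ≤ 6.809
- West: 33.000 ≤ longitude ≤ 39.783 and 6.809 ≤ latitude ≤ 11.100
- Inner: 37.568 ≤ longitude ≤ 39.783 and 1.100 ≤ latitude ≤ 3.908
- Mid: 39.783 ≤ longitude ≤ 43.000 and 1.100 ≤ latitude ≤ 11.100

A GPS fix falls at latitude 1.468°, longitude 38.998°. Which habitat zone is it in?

Inner

The point has longitude = 38.998 and latitude = 1.468.
Only Inner satisfies 37.568 ≤ longitude ≤ 39.783 and 1.100 ≤ latitude ≤ 3.908.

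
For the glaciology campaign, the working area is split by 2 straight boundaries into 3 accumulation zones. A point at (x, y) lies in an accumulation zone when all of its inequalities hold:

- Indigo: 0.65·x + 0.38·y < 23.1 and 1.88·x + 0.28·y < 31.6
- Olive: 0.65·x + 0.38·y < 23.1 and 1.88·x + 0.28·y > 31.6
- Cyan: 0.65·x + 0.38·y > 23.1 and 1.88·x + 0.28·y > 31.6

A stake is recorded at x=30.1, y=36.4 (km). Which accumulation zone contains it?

0.65·30.1 + 0.38·36.4 = 33.397, which is > 23.1
1.88·30.1 + 0.28·36.4 = 66.780, which is > 31.6
This sign pattern matches Cyan.

Cyan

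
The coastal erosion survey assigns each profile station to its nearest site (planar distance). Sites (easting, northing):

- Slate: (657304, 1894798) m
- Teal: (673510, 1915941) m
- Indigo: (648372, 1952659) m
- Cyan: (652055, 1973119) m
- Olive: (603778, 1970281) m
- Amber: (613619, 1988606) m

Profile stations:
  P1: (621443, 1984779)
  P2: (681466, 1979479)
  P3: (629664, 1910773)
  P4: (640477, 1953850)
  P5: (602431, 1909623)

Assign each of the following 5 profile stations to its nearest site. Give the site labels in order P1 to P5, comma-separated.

Amber, Cyan, Slate, Indigo, Slate

P1 → Amber (d²=75860905.00)
P2 → Cyan (d²=905456521.00)
P3 → Slate (d²=1019170225.00)
P4 → Indigo (d²=63749506.00)
P5 → Slate (d²=3230826754.00)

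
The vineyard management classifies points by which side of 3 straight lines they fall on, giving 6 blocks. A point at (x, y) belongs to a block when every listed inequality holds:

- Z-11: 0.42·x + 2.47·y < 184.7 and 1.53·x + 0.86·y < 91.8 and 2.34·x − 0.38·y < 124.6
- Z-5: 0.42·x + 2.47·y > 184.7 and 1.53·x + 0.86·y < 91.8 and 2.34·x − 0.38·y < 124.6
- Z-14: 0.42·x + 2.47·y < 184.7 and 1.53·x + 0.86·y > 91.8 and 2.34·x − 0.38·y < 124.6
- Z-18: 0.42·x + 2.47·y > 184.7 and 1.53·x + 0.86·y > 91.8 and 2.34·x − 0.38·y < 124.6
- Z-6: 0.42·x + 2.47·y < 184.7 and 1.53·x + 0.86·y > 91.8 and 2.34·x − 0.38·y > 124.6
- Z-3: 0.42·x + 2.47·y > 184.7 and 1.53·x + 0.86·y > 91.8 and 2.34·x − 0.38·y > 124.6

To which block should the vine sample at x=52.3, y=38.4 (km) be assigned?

Z-14

0.42·52.3 + 2.47·38.4 = 116.814, which is < 184.7
1.53·52.3 + 0.86·38.4 = 113.043, which is > 91.8
2.34·52.3 − 0.38·38.4 = 107.790, which is < 124.6
This sign pattern matches Z-14.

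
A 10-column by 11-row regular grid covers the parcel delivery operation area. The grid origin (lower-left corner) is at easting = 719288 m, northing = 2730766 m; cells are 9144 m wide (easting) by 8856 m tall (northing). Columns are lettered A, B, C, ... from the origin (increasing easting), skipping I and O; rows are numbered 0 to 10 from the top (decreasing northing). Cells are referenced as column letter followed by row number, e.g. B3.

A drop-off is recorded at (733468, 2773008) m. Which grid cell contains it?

B6

Column index: ⌊(733468 − 719288) / 9144⌋ = ⌊1.551⌋ = 1 → column B
Row offset from origin: ⌊(2773008 − 2730766) / 8856⌋ = ⌊4.770⌋ = 4 → row 6 (counted from top)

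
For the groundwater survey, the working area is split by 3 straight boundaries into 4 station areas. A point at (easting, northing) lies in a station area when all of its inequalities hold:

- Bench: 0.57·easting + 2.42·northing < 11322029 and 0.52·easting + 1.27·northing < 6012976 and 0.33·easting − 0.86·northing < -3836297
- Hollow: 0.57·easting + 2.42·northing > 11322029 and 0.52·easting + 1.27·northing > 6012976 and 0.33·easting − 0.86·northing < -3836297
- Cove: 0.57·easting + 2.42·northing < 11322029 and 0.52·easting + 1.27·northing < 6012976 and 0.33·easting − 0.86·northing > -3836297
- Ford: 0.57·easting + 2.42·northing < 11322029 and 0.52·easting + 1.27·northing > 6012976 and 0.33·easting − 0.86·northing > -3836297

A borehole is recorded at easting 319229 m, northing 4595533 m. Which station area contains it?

Bench

0.57·319229 + 2.42·4595533 = 11303150.390, which is < 11322029
0.52·319229 + 1.27·4595533 = 6002325.990, which is < 6012976
0.33·319229 − 0.86·4595533 = -3846812.810, which is < -3836297
This sign pattern matches Bench.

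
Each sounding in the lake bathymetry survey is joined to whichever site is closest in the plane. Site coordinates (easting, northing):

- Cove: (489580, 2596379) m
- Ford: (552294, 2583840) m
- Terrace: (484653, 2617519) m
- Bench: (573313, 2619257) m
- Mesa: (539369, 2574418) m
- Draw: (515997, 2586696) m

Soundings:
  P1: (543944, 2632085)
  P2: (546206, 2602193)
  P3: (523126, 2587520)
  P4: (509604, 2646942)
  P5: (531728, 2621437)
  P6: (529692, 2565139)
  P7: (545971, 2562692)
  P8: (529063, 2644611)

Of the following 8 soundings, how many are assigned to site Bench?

2

P1 → Bench
P2 → Ford
P3 → Draw
P4 → Terrace
P5 → Draw
P6 → Mesa
P7 → Mesa
P8 → Bench
2 of the 8 go to Bench.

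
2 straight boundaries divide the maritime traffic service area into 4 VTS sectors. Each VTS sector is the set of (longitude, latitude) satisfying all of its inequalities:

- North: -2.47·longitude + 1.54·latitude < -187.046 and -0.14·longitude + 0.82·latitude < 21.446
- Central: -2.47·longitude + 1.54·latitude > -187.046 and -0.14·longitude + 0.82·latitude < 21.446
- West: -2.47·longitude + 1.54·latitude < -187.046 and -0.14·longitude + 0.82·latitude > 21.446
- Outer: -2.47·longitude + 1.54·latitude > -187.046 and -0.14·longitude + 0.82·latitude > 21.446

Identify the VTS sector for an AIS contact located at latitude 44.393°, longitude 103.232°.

Outer

-2.47·103.232 + 1.54·44.393 = -186.618, which is > -187.046
-0.14·103.232 + 0.82·44.393 = 21.950, which is > 21.446
This sign pattern matches Outer.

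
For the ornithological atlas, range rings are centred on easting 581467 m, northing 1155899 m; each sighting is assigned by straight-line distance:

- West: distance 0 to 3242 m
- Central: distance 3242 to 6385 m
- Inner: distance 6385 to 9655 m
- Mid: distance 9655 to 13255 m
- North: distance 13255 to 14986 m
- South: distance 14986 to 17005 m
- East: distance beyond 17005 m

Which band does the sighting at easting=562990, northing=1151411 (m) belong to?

Distance = √((562990−581467)² + (1151411−1155899)²) = √(341399529.000 + 20142144.000) = 19014.249 m.
17005 ≤ 19014.249 < ∞ → East.

East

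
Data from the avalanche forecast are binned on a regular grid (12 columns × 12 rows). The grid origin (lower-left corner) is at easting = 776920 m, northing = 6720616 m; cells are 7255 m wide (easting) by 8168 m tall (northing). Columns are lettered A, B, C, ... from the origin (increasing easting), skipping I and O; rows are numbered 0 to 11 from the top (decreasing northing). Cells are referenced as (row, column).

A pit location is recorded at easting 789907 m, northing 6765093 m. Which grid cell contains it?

Column index: ⌊(789907 − 776920) / 7255⌋ = ⌊1.790⌋ = 1 → column B
Row offset from origin: ⌊(6765093 − 6720616) / 8168⌋ = ⌊5.445⌋ = 5 → row 6 (counted from top)

(6, B)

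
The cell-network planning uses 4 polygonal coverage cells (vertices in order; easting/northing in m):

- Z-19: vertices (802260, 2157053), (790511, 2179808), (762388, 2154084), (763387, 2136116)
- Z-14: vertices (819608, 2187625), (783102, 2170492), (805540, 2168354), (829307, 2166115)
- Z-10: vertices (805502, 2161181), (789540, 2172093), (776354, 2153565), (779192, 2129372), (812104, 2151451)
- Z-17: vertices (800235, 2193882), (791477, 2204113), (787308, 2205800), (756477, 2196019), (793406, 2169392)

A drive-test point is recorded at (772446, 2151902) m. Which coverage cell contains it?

Cast a ray rightward from (772446, 2151902). For each polygon, the edges (by vertex number in listed order) whose endpoints lie on opposite sides of northing = 2151902, where each meets that height, and whether that is right or left of the point:
Z-19: 3–4 at easting≈762509.3 (left), 4–1 at easting≈792696.3 (right) → 1 crossing.
Z-14: no edge straddles that height → 0 crossings.
Z-10: 3–4 at easting≈776549.1 (right), 5–1 at easting≈811798.0 (right) → 2 crossings.
Z-17: no edge straddles that height → 0 crossings.
Only Z-19 has an odd count, so the point is inside Z-19.

Z-19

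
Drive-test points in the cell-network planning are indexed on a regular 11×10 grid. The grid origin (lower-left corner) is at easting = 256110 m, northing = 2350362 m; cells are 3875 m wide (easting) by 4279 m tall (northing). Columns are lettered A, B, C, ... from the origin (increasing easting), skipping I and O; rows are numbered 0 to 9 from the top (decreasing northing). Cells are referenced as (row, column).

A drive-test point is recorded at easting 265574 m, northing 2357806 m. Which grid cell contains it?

(8, C)

Column index: ⌊(265574 − 256110) / 3875⌋ = ⌊2.442⌋ = 2 → column C
Row offset from origin: ⌊(2357806 − 2350362) / 4279⌋ = ⌊1.740⌋ = 1 → row 8 (counted from top)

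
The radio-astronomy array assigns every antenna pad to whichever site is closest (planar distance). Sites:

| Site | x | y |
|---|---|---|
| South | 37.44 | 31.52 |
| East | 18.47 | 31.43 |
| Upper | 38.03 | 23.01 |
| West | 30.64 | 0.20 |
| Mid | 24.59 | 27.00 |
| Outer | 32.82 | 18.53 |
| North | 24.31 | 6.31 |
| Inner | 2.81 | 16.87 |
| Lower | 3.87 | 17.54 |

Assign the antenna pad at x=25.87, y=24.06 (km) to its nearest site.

Mid

Squared distances to each site:
South: 189.516; East: 109.077; Upper: 148.968; West: 592.052; Mid: 10.282; Outer: 78.883; North: 317.496; Inner: 583.460; Lower: 526.510.
Minimum at Mid.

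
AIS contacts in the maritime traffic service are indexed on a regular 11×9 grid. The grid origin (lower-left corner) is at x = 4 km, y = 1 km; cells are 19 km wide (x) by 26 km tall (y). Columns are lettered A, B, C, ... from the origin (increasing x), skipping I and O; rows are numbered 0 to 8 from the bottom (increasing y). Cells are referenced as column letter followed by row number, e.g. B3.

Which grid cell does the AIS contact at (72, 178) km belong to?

Column index: ⌊(72 − 4) / 19⌋ = ⌊3.579⌋ = 3 → column D
Row offset from origin: ⌊(178 − 1) / 26⌋ = ⌊6.808⌋ = 6 → row 6

D6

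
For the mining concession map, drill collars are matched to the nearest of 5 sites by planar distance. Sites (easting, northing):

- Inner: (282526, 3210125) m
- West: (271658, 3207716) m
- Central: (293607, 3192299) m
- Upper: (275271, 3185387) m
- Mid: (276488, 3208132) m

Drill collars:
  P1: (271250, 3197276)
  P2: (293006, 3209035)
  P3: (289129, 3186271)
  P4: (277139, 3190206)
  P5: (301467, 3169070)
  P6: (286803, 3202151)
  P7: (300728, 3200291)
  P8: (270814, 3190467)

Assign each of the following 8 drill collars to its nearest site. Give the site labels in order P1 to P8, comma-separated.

P1 → West (d²=109160064.00)
P2 → Inner (d²=111018500.00)
P3 → Central (d²=56389268.00)
P4 → Upper (d²=26712185.00)
P5 → Central (d²=601366041.00)
P6 → Inner (d²=81877405.00)
P7 → Central (d²=114580705.00)
P8 → Upper (d²=45671249.00)

West, Inner, Central, Upper, Central, Inner, Central, Upper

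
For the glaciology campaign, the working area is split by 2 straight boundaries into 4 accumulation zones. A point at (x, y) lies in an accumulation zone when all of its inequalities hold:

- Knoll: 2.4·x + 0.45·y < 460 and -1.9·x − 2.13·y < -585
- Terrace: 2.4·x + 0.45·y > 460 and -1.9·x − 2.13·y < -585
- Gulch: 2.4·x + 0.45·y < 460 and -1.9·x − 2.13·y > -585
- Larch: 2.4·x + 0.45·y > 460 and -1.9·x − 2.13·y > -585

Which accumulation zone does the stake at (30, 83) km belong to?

2.4·30 + 0.45·83 = 109.350, which is < 460
-1.9·30 − 2.13·83 = -233.790, which is > -585
This sign pattern matches Gulch.

Gulch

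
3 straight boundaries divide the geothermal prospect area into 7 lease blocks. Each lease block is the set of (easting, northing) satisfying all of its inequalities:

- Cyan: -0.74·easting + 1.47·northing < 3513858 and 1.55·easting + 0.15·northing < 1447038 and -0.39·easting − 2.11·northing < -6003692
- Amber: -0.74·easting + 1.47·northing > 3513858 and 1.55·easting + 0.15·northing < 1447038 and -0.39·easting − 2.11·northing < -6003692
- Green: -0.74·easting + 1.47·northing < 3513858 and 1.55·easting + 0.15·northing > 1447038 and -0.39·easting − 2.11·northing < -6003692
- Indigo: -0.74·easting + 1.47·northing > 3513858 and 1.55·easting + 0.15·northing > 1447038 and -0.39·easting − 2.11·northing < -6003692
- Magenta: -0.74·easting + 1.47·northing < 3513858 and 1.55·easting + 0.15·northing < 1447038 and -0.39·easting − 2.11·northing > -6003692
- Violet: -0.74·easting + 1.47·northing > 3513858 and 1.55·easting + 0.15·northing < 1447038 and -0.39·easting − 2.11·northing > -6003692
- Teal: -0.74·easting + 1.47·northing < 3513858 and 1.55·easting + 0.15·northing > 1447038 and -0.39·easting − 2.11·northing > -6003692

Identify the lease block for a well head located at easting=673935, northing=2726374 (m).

Green

-0.74·673935 + 1.47·2726374 = 3509057.880, which is < 3513858
1.55·673935 + 0.15·2726374 = 1453555.350, which is > 1447038
-0.39·673935 − 2.11·2726374 = -6015483.790, which is < -6003692
This sign pattern matches Green.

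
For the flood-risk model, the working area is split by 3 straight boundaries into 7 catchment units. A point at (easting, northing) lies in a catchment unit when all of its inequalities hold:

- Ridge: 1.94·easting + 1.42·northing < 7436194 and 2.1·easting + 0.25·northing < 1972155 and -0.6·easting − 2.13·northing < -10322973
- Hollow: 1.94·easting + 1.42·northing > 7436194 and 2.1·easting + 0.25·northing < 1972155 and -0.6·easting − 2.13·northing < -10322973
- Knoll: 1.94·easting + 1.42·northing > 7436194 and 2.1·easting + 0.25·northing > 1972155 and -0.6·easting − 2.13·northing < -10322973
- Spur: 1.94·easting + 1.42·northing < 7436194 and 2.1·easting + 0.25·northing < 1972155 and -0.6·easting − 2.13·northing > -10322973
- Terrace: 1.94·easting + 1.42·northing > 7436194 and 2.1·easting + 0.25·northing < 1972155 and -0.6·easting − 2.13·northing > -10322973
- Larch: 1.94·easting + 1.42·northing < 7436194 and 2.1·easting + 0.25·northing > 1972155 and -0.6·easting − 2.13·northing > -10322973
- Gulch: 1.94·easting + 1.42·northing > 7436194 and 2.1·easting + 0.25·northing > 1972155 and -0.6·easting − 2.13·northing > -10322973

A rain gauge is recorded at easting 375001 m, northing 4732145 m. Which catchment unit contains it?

1.94·375001 + 1.42·4732145 = 7447147.840, which is > 7436194
2.1·375001 + 0.25·4732145 = 1970538.350, which is < 1972155
-0.6·375001 − 2.13·4732145 = -10304469.450, which is > -10322973
This sign pattern matches Terrace.

Terrace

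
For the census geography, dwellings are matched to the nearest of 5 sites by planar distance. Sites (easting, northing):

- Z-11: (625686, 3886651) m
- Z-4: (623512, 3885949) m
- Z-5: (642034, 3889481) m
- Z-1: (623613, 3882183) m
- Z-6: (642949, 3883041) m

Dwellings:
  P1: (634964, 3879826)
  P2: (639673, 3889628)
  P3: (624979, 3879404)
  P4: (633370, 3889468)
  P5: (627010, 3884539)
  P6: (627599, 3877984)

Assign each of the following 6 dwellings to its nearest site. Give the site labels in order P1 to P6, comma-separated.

Z-6, Z-5, Z-1, Z-11, Z-11, Z-1

P1 → Z-6 (d²=74096450.00)
P2 → Z-5 (d²=5595930.00)
P3 → Z-1 (d²=9588797.00)
P4 → Z-11 (d²=66979345.00)
P5 → Z-11 (d²=6213520.00)
P6 → Z-1 (d²=33519797.00)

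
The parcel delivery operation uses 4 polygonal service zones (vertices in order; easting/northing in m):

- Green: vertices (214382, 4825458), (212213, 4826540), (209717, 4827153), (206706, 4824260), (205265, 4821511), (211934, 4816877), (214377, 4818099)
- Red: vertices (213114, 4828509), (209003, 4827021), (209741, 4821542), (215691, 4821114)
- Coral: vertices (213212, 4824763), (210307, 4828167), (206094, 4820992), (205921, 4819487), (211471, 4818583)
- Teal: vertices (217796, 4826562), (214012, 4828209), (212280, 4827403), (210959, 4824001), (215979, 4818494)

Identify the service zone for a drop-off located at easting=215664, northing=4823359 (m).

Teal

Cast a ray rightward from (215664, 4823359). For each polygon, the edges (by vertex number in listed order) whose endpoints lie on opposite sides of northing = 4823359, where each meets that height, and whether that is right or left of the point:
Green: 4–5 at easting≈206233.7 (left), 7–1 at easting≈214380.6 (left) → 0 crossings.
Red: 2–3 at easting≈209496.3 (left), 4–1 at easting≈214908.7 (left) → 0 crossings.
Coral: 2–3 at easting≈207483.8 (left), 5–1 at easting≈212816.5 (left) → 0 crossings.
Teal: 4–5 at easting≈211544.2 (left), 5–1 at easting≈217074.7 (right) → 1 crossing.
Only Teal has an odd count, so the point is inside Teal.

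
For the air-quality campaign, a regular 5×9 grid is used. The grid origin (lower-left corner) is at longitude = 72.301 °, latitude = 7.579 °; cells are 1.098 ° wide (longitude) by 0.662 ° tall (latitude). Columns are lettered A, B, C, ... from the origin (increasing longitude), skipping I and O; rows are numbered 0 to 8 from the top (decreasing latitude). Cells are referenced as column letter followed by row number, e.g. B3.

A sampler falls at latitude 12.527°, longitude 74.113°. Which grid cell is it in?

B1

Column index: ⌊(74.113 − 72.301) / 1.098⌋ = ⌊1.650⌋ = 1 → column B
Row offset from origin: ⌊(12.527 − 7.579) / 0.662⌋ = ⌊7.474⌋ = 7 → row 1 (counted from top)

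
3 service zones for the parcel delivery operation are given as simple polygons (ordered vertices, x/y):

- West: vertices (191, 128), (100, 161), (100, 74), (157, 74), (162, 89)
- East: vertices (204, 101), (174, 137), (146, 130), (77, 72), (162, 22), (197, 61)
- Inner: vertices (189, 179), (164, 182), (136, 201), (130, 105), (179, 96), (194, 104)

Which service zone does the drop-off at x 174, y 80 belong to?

East

Cast a ray rightward from (174, 80). For each polygon, the edges (by vertex number in listed order) whose endpoints lie on opposite sides of y = 80, where each meets that height, and whether that is right or left of the point:
West: 2–3 at x≈100.0 (left), 4–5 at x≈159.0 (left) → 0 crossings.
East: 3–4 at x≈86.5 (left), 6–1 at x≈200.3 (right) → 1 crossing.
Inner: no edge straddles that height → 0 crossings.
Only East has an odd count, so the point is inside East.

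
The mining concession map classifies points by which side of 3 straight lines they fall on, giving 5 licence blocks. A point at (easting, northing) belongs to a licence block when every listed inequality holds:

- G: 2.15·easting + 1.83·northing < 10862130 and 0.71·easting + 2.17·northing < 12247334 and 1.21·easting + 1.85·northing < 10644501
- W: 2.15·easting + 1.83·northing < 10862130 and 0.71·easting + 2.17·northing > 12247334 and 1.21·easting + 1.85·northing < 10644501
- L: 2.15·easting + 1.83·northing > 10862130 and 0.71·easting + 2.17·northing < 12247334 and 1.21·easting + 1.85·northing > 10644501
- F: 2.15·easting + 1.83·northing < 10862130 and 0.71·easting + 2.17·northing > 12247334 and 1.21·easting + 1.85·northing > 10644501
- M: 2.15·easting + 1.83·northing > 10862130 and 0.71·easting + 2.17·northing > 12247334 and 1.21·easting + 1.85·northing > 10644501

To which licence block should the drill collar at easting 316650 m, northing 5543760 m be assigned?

W

2.15·316650 + 1.83·5543760 = 10825878.300, which is < 10862130
0.71·316650 + 2.17·5543760 = 12254780.700, which is > 12247334
1.21·316650 + 1.85·5543760 = 10639102.500, which is < 10644501
This sign pattern matches W.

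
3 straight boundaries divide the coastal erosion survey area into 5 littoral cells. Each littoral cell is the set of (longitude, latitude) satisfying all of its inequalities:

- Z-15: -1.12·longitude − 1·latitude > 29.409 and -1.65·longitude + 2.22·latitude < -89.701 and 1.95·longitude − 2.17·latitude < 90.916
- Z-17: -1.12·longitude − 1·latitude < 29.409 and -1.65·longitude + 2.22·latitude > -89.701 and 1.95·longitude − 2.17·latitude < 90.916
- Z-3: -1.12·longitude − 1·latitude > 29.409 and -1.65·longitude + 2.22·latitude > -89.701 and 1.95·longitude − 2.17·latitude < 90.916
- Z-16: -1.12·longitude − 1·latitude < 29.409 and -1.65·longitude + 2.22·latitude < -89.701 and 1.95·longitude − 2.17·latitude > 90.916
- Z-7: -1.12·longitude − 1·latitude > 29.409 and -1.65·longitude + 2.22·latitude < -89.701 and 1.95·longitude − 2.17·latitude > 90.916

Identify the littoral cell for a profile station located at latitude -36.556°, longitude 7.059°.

-1.12·7.059 − 1·-36.556 = 28.650, which is < 29.409
-1.65·7.059 + 2.22·-36.556 = -92.802, which is < -89.701
1.95·7.059 − 2.17·-36.556 = 93.092, which is > 90.916
This sign pattern matches Z-16.

Z-16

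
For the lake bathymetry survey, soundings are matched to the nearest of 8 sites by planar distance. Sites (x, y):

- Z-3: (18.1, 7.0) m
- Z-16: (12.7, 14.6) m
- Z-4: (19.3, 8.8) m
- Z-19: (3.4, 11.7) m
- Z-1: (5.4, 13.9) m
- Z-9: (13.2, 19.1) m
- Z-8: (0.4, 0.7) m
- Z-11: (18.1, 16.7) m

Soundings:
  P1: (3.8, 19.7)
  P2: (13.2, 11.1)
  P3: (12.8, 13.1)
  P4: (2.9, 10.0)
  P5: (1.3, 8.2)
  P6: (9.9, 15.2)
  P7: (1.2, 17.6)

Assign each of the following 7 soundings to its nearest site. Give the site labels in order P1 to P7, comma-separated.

Z-1, Z-16, Z-16, Z-19, Z-19, Z-16, Z-1

P1 → Z-1 (d²=36.20)
P2 → Z-16 (d²=12.50)
P3 → Z-16 (d²=2.26)
P4 → Z-19 (d²=3.14)
P5 → Z-19 (d²=16.66)
P6 → Z-16 (d²=8.20)
P7 → Z-1 (d²=31.33)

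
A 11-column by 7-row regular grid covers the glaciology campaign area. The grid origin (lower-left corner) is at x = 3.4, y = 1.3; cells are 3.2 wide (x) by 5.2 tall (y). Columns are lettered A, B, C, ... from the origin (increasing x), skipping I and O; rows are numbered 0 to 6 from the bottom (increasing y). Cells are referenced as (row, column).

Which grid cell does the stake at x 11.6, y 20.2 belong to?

Column index: ⌊(11.6 − 3.4) / 3.2⌋ = ⌊2.562⌋ = 2 → column C
Row offset from origin: ⌊(20.2 − 1.3) / 5.2⌋ = ⌊3.635⌋ = 3 → row 3

(3, C)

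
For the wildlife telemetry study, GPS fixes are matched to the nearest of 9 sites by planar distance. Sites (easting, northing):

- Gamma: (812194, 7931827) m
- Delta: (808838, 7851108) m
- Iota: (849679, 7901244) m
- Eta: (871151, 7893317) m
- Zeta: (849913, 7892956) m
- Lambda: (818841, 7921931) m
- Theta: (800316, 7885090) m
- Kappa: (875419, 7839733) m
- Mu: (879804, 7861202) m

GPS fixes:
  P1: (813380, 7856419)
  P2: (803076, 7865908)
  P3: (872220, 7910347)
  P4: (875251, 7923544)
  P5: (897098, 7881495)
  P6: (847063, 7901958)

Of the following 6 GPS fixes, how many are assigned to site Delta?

P1 → Delta
P2 → Delta
P3 → Eta
P4 → Eta
P5 → Mu
P6 → Iota
2 of the 6 go to Delta.

2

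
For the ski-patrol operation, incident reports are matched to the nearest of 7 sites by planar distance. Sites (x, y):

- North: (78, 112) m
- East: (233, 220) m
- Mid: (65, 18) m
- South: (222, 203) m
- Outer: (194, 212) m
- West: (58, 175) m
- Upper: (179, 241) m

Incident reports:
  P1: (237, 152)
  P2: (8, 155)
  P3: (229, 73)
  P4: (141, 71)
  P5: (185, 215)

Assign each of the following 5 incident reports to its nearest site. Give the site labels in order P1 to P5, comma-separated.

P1 → South (d²=2826.00)
P2 → West (d²=2900.00)
P3 → South (d²=16949.00)
P4 → North (d²=5650.00)
P5 → Outer (d²=90.00)

South, West, South, North, Outer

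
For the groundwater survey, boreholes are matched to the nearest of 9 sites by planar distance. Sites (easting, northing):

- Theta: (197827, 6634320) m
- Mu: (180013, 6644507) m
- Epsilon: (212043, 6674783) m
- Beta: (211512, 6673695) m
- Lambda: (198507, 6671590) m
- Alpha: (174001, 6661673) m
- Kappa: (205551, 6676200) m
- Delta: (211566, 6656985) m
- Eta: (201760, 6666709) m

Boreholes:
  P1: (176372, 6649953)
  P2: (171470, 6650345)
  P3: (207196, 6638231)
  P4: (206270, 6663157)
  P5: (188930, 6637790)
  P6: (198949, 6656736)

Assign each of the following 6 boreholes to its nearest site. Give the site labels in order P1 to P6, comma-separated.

Mu, Mu, Theta, Eta, Theta, Eta

P1 → Mu (d²=42915797.00)
P2 → Mu (d²=107065093.00)
P3 → Theta (d²=103074082.00)
P4 → Eta (d²=32956804.00)
P5 → Theta (d²=91197509.00)
P6 → Eta (d²=107362450.00)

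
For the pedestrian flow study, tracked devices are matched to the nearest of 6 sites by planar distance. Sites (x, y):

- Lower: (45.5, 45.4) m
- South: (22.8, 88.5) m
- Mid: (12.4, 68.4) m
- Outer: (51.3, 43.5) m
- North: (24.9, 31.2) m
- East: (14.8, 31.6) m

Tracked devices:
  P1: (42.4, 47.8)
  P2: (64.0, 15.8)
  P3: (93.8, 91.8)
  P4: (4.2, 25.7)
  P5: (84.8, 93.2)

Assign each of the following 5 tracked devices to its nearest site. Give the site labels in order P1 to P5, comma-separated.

P1 → Lower (d²=15.37)
P2 → Outer (d²=928.58)
P3 → Outer (d²=4139.14)
P4 → East (d²=147.17)
P5 → Outer (d²=3592.34)

Lower, Outer, Outer, East, Outer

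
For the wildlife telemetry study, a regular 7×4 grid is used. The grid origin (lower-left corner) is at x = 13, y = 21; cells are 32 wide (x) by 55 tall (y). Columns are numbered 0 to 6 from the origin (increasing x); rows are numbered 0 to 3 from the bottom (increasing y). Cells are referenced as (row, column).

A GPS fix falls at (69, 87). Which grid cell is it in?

Column index: ⌊(69 − 13) / 32⌋ = ⌊1.750⌋ = 1
Row offset from origin: ⌊(87 − 21) / 55⌋ = ⌊1.200⌋ = 1 → row 1

(1, 1)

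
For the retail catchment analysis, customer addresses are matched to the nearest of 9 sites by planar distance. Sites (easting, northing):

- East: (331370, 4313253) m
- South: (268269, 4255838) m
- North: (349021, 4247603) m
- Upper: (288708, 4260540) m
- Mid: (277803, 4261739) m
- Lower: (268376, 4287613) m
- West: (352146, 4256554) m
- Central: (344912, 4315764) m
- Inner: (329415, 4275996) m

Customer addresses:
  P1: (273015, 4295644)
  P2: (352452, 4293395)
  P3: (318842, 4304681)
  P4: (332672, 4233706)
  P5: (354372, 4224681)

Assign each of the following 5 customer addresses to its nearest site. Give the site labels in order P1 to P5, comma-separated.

P1 → Lower (d²=86017282.00)
P2 → Central (d²=557223761.00)
P3 → East (d²=230429968.00)
P4 → North (d²=460416410.00)
P5 → North (d²=554051285.00)

Lower, Central, East, North, North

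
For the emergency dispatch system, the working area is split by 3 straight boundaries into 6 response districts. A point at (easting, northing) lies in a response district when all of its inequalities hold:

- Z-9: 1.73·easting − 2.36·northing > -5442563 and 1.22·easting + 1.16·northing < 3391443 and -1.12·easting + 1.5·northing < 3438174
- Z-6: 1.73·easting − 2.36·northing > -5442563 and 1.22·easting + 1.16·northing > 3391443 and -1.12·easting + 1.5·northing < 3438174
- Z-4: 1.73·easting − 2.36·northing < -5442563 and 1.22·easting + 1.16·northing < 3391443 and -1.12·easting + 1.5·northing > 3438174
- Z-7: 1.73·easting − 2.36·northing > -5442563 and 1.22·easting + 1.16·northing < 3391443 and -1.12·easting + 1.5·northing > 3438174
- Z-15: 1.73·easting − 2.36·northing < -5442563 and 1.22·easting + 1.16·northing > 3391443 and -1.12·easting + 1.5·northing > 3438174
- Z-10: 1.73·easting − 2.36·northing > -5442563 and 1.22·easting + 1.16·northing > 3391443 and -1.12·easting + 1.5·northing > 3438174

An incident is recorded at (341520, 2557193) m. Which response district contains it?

1.73·341520 − 2.36·2557193 = -5444145.880, which is < -5442563
1.22·341520 + 1.16·2557193 = 3382998.280, which is < 3391443
-1.12·341520 + 1.5·2557193 = 3453287.100, which is > 3438174
This sign pattern matches Z-4.

Z-4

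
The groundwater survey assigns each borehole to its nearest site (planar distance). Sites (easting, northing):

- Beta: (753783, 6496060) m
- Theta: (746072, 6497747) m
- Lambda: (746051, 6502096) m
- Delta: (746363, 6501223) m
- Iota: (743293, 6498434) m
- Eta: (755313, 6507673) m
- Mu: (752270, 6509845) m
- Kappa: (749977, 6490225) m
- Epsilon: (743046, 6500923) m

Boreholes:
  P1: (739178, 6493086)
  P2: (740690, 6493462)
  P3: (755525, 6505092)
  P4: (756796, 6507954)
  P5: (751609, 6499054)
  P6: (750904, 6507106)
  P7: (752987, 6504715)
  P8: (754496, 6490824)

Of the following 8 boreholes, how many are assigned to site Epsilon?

P1 → Iota
P2 → Iota
P3 → Eta
P4 → Eta
P5 → Beta
P6 → Mu
P7 → Eta
P8 → Kappa
0 of the 8 go to Epsilon.

0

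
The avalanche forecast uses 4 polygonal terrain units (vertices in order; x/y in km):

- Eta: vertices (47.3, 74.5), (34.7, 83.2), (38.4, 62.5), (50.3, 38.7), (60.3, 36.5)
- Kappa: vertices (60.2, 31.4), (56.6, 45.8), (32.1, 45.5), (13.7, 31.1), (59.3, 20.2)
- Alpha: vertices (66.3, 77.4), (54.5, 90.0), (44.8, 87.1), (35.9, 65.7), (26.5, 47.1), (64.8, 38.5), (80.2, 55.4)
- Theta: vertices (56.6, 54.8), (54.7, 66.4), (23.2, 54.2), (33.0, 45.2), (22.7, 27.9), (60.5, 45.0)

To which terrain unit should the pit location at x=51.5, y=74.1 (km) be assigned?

Cast a ray rightward from (51.5, 74.1). For each polygon, the edges (by vertex number in listed order) whose endpoints lie on opposite sides of y = 74.1, where each meets that height, and whether that is right or left of the point:
Eta: 2–3 at x≈36.33 (left), 5–1 at x≈47.44 (left) → 0 crossings.
Kappa: no edge straddles that height → 0 crossings.
Alpha: 3–4 at x≈39.39 (left), 7–1 at x≈68.39 (right) → 1 crossing.
Theta: no edge straddles that height → 0 crossings.
Only Alpha has an odd count, so the point is inside Alpha.

Alpha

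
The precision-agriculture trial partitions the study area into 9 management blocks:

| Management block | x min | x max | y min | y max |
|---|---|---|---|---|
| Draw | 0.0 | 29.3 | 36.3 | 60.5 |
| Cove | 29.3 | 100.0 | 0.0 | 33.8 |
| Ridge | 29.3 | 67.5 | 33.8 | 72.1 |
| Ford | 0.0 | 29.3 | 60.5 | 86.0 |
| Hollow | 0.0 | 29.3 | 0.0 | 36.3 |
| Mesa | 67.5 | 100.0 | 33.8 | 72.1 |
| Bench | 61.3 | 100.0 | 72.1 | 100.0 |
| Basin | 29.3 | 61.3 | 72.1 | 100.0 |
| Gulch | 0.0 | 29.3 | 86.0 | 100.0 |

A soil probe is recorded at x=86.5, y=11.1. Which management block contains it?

The point has x = 86.5 and y = 11.1.
Only Cove satisfies 29.3 ≤ x ≤ 100.0 and 0.0 ≤ y ≤ 33.8.

Cove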